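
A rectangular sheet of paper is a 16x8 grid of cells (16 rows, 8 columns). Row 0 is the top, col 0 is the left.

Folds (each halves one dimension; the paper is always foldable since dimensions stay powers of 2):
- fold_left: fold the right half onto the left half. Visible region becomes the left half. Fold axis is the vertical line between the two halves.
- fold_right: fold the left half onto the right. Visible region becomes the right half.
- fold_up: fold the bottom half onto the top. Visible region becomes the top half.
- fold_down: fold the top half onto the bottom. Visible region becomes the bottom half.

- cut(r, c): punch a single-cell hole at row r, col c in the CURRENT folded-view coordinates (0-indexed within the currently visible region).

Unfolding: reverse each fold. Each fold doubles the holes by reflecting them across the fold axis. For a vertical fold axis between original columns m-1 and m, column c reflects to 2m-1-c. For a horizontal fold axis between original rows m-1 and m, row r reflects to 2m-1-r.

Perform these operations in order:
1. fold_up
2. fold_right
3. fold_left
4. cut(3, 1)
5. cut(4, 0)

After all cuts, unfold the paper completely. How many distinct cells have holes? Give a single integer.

Op 1 fold_up: fold axis h@8; visible region now rows[0,8) x cols[0,8) = 8x8
Op 2 fold_right: fold axis v@4; visible region now rows[0,8) x cols[4,8) = 8x4
Op 3 fold_left: fold axis v@6; visible region now rows[0,8) x cols[4,6) = 8x2
Op 4 cut(3, 1): punch at orig (3,5); cuts so far [(3, 5)]; region rows[0,8) x cols[4,6) = 8x2
Op 5 cut(4, 0): punch at orig (4,4); cuts so far [(3, 5), (4, 4)]; region rows[0,8) x cols[4,6) = 8x2
Unfold 1 (reflect across v@6): 4 holes -> [(3, 5), (3, 6), (4, 4), (4, 7)]
Unfold 2 (reflect across v@4): 8 holes -> [(3, 1), (3, 2), (3, 5), (3, 6), (4, 0), (4, 3), (4, 4), (4, 7)]
Unfold 3 (reflect across h@8): 16 holes -> [(3, 1), (3, 2), (3, 5), (3, 6), (4, 0), (4, 3), (4, 4), (4, 7), (11, 0), (11, 3), (11, 4), (11, 7), (12, 1), (12, 2), (12, 5), (12, 6)]

Answer: 16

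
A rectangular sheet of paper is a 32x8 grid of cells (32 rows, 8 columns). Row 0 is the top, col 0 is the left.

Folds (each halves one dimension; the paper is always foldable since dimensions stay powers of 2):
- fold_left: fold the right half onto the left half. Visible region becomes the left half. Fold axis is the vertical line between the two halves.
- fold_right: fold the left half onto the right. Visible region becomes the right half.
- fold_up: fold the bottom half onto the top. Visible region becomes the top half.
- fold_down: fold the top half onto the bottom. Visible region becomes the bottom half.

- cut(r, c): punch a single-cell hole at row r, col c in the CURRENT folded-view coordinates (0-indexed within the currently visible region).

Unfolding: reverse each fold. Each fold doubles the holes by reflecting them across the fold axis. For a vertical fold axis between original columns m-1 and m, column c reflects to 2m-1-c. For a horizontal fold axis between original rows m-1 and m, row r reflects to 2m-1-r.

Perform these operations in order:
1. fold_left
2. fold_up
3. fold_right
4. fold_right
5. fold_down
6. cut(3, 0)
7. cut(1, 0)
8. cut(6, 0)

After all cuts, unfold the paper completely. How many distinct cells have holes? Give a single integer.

Op 1 fold_left: fold axis v@4; visible region now rows[0,32) x cols[0,4) = 32x4
Op 2 fold_up: fold axis h@16; visible region now rows[0,16) x cols[0,4) = 16x4
Op 3 fold_right: fold axis v@2; visible region now rows[0,16) x cols[2,4) = 16x2
Op 4 fold_right: fold axis v@3; visible region now rows[0,16) x cols[3,4) = 16x1
Op 5 fold_down: fold axis h@8; visible region now rows[8,16) x cols[3,4) = 8x1
Op 6 cut(3, 0): punch at orig (11,3); cuts so far [(11, 3)]; region rows[8,16) x cols[3,4) = 8x1
Op 7 cut(1, 0): punch at orig (9,3); cuts so far [(9, 3), (11, 3)]; region rows[8,16) x cols[3,4) = 8x1
Op 8 cut(6, 0): punch at orig (14,3); cuts so far [(9, 3), (11, 3), (14, 3)]; region rows[8,16) x cols[3,4) = 8x1
Unfold 1 (reflect across h@8): 6 holes -> [(1, 3), (4, 3), (6, 3), (9, 3), (11, 3), (14, 3)]
Unfold 2 (reflect across v@3): 12 holes -> [(1, 2), (1, 3), (4, 2), (4, 3), (6, 2), (6, 3), (9, 2), (9, 3), (11, 2), (11, 3), (14, 2), (14, 3)]
Unfold 3 (reflect across v@2): 24 holes -> [(1, 0), (1, 1), (1, 2), (1, 3), (4, 0), (4, 1), (4, 2), (4, 3), (6, 0), (6, 1), (6, 2), (6, 3), (9, 0), (9, 1), (9, 2), (9, 3), (11, 0), (11, 1), (11, 2), (11, 3), (14, 0), (14, 1), (14, 2), (14, 3)]
Unfold 4 (reflect across h@16): 48 holes -> [(1, 0), (1, 1), (1, 2), (1, 3), (4, 0), (4, 1), (4, 2), (4, 3), (6, 0), (6, 1), (6, 2), (6, 3), (9, 0), (9, 1), (9, 2), (9, 3), (11, 0), (11, 1), (11, 2), (11, 3), (14, 0), (14, 1), (14, 2), (14, 3), (17, 0), (17, 1), (17, 2), (17, 3), (20, 0), (20, 1), (20, 2), (20, 3), (22, 0), (22, 1), (22, 2), (22, 3), (25, 0), (25, 1), (25, 2), (25, 3), (27, 0), (27, 1), (27, 2), (27, 3), (30, 0), (30, 1), (30, 2), (30, 3)]
Unfold 5 (reflect across v@4): 96 holes -> [(1, 0), (1, 1), (1, 2), (1, 3), (1, 4), (1, 5), (1, 6), (1, 7), (4, 0), (4, 1), (4, 2), (4, 3), (4, 4), (4, 5), (4, 6), (4, 7), (6, 0), (6, 1), (6, 2), (6, 3), (6, 4), (6, 5), (6, 6), (6, 7), (9, 0), (9, 1), (9, 2), (9, 3), (9, 4), (9, 5), (9, 6), (9, 7), (11, 0), (11, 1), (11, 2), (11, 3), (11, 4), (11, 5), (11, 6), (11, 7), (14, 0), (14, 1), (14, 2), (14, 3), (14, 4), (14, 5), (14, 6), (14, 7), (17, 0), (17, 1), (17, 2), (17, 3), (17, 4), (17, 5), (17, 6), (17, 7), (20, 0), (20, 1), (20, 2), (20, 3), (20, 4), (20, 5), (20, 6), (20, 7), (22, 0), (22, 1), (22, 2), (22, 3), (22, 4), (22, 5), (22, 6), (22, 7), (25, 0), (25, 1), (25, 2), (25, 3), (25, 4), (25, 5), (25, 6), (25, 7), (27, 0), (27, 1), (27, 2), (27, 3), (27, 4), (27, 5), (27, 6), (27, 7), (30, 0), (30, 1), (30, 2), (30, 3), (30, 4), (30, 5), (30, 6), (30, 7)]

Answer: 96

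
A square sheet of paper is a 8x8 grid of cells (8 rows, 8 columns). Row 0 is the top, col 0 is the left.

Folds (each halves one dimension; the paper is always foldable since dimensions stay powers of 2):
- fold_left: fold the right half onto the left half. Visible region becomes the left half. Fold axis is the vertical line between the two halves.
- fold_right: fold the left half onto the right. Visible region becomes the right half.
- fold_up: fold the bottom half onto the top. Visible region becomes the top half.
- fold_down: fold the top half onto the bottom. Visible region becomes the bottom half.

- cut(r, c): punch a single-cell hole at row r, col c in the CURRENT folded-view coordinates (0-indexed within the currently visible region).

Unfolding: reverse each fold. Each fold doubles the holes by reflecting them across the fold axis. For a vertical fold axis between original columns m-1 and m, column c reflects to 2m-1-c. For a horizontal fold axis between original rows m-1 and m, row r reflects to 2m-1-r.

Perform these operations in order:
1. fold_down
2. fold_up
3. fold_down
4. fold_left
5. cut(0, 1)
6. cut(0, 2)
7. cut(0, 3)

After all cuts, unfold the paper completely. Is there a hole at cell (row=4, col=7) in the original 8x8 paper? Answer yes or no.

Op 1 fold_down: fold axis h@4; visible region now rows[4,8) x cols[0,8) = 4x8
Op 2 fold_up: fold axis h@6; visible region now rows[4,6) x cols[0,8) = 2x8
Op 3 fold_down: fold axis h@5; visible region now rows[5,6) x cols[0,8) = 1x8
Op 4 fold_left: fold axis v@4; visible region now rows[5,6) x cols[0,4) = 1x4
Op 5 cut(0, 1): punch at orig (5,1); cuts so far [(5, 1)]; region rows[5,6) x cols[0,4) = 1x4
Op 6 cut(0, 2): punch at orig (5,2); cuts so far [(5, 1), (5, 2)]; region rows[5,6) x cols[0,4) = 1x4
Op 7 cut(0, 3): punch at orig (5,3); cuts so far [(5, 1), (5, 2), (5, 3)]; region rows[5,6) x cols[0,4) = 1x4
Unfold 1 (reflect across v@4): 6 holes -> [(5, 1), (5, 2), (5, 3), (5, 4), (5, 5), (5, 6)]
Unfold 2 (reflect across h@5): 12 holes -> [(4, 1), (4, 2), (4, 3), (4, 4), (4, 5), (4, 6), (5, 1), (5, 2), (5, 3), (5, 4), (5, 5), (5, 6)]
Unfold 3 (reflect across h@6): 24 holes -> [(4, 1), (4, 2), (4, 3), (4, 4), (4, 5), (4, 6), (5, 1), (5, 2), (5, 3), (5, 4), (5, 5), (5, 6), (6, 1), (6, 2), (6, 3), (6, 4), (6, 5), (6, 6), (7, 1), (7, 2), (7, 3), (7, 4), (7, 5), (7, 6)]
Unfold 4 (reflect across h@4): 48 holes -> [(0, 1), (0, 2), (0, 3), (0, 4), (0, 5), (0, 6), (1, 1), (1, 2), (1, 3), (1, 4), (1, 5), (1, 6), (2, 1), (2, 2), (2, 3), (2, 4), (2, 5), (2, 6), (3, 1), (3, 2), (3, 3), (3, 4), (3, 5), (3, 6), (4, 1), (4, 2), (4, 3), (4, 4), (4, 5), (4, 6), (5, 1), (5, 2), (5, 3), (5, 4), (5, 5), (5, 6), (6, 1), (6, 2), (6, 3), (6, 4), (6, 5), (6, 6), (7, 1), (7, 2), (7, 3), (7, 4), (7, 5), (7, 6)]
Holes: [(0, 1), (0, 2), (0, 3), (0, 4), (0, 5), (0, 6), (1, 1), (1, 2), (1, 3), (1, 4), (1, 5), (1, 6), (2, 1), (2, 2), (2, 3), (2, 4), (2, 5), (2, 6), (3, 1), (3, 2), (3, 3), (3, 4), (3, 5), (3, 6), (4, 1), (4, 2), (4, 3), (4, 4), (4, 5), (4, 6), (5, 1), (5, 2), (5, 3), (5, 4), (5, 5), (5, 6), (6, 1), (6, 2), (6, 3), (6, 4), (6, 5), (6, 6), (7, 1), (7, 2), (7, 3), (7, 4), (7, 5), (7, 6)]

Answer: no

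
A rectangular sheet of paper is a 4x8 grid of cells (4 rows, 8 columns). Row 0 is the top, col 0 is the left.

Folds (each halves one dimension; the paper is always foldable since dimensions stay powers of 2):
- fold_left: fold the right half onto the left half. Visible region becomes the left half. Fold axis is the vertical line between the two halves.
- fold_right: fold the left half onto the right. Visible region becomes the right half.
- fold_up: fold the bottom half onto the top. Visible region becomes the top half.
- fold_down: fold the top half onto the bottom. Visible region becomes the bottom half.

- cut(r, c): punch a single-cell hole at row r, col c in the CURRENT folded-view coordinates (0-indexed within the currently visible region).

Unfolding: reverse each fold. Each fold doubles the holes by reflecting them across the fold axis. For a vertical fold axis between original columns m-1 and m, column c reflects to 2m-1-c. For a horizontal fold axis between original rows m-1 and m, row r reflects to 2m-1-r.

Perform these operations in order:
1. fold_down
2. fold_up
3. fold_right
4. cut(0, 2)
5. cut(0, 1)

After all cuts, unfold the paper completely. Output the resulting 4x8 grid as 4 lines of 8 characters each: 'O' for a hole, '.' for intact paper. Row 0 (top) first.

Op 1 fold_down: fold axis h@2; visible region now rows[2,4) x cols[0,8) = 2x8
Op 2 fold_up: fold axis h@3; visible region now rows[2,3) x cols[0,8) = 1x8
Op 3 fold_right: fold axis v@4; visible region now rows[2,3) x cols[4,8) = 1x4
Op 4 cut(0, 2): punch at orig (2,6); cuts so far [(2, 6)]; region rows[2,3) x cols[4,8) = 1x4
Op 5 cut(0, 1): punch at orig (2,5); cuts so far [(2, 5), (2, 6)]; region rows[2,3) x cols[4,8) = 1x4
Unfold 1 (reflect across v@4): 4 holes -> [(2, 1), (2, 2), (2, 5), (2, 6)]
Unfold 2 (reflect across h@3): 8 holes -> [(2, 1), (2, 2), (2, 5), (2, 6), (3, 1), (3, 2), (3, 5), (3, 6)]
Unfold 3 (reflect across h@2): 16 holes -> [(0, 1), (0, 2), (0, 5), (0, 6), (1, 1), (1, 2), (1, 5), (1, 6), (2, 1), (2, 2), (2, 5), (2, 6), (3, 1), (3, 2), (3, 5), (3, 6)]

Answer: .OO..OO.
.OO..OO.
.OO..OO.
.OO..OO.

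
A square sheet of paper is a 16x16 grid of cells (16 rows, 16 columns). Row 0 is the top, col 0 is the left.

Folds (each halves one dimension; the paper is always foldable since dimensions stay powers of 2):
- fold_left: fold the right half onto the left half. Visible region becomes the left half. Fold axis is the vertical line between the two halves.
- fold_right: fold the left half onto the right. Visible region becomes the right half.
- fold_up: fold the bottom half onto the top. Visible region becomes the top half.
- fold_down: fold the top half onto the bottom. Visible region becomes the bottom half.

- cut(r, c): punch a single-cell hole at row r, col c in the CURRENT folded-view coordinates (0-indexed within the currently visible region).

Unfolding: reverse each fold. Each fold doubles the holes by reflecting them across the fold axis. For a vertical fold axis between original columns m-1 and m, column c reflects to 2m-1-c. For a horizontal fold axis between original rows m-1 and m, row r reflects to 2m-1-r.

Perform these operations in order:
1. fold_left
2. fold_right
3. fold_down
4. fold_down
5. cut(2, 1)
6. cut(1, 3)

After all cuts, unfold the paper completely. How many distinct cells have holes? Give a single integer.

Op 1 fold_left: fold axis v@8; visible region now rows[0,16) x cols[0,8) = 16x8
Op 2 fold_right: fold axis v@4; visible region now rows[0,16) x cols[4,8) = 16x4
Op 3 fold_down: fold axis h@8; visible region now rows[8,16) x cols[4,8) = 8x4
Op 4 fold_down: fold axis h@12; visible region now rows[12,16) x cols[4,8) = 4x4
Op 5 cut(2, 1): punch at orig (14,5); cuts so far [(14, 5)]; region rows[12,16) x cols[4,8) = 4x4
Op 6 cut(1, 3): punch at orig (13,7); cuts so far [(13, 7), (14, 5)]; region rows[12,16) x cols[4,8) = 4x4
Unfold 1 (reflect across h@12): 4 holes -> [(9, 5), (10, 7), (13, 7), (14, 5)]
Unfold 2 (reflect across h@8): 8 holes -> [(1, 5), (2, 7), (5, 7), (6, 5), (9, 5), (10, 7), (13, 7), (14, 5)]
Unfold 3 (reflect across v@4): 16 holes -> [(1, 2), (1, 5), (2, 0), (2, 7), (5, 0), (5, 7), (6, 2), (6, 5), (9, 2), (9, 5), (10, 0), (10, 7), (13, 0), (13, 7), (14, 2), (14, 5)]
Unfold 4 (reflect across v@8): 32 holes -> [(1, 2), (1, 5), (1, 10), (1, 13), (2, 0), (2, 7), (2, 8), (2, 15), (5, 0), (5, 7), (5, 8), (5, 15), (6, 2), (6, 5), (6, 10), (6, 13), (9, 2), (9, 5), (9, 10), (9, 13), (10, 0), (10, 7), (10, 8), (10, 15), (13, 0), (13, 7), (13, 8), (13, 15), (14, 2), (14, 5), (14, 10), (14, 13)]

Answer: 32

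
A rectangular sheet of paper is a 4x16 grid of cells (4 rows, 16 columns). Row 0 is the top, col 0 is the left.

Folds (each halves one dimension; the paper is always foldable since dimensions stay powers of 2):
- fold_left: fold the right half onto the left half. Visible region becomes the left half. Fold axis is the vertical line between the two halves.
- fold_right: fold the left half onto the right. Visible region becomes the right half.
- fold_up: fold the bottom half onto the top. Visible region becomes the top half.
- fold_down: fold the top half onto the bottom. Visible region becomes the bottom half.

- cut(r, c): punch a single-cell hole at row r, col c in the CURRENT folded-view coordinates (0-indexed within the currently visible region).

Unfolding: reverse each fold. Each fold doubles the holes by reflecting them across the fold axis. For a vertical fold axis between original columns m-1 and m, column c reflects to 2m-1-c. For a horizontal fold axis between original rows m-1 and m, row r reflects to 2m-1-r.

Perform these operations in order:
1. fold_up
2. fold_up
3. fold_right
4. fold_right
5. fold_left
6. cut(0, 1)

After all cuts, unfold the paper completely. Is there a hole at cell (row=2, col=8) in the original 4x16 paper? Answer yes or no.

Op 1 fold_up: fold axis h@2; visible region now rows[0,2) x cols[0,16) = 2x16
Op 2 fold_up: fold axis h@1; visible region now rows[0,1) x cols[0,16) = 1x16
Op 3 fold_right: fold axis v@8; visible region now rows[0,1) x cols[8,16) = 1x8
Op 4 fold_right: fold axis v@12; visible region now rows[0,1) x cols[12,16) = 1x4
Op 5 fold_left: fold axis v@14; visible region now rows[0,1) x cols[12,14) = 1x2
Op 6 cut(0, 1): punch at orig (0,13); cuts so far [(0, 13)]; region rows[0,1) x cols[12,14) = 1x2
Unfold 1 (reflect across v@14): 2 holes -> [(0, 13), (0, 14)]
Unfold 2 (reflect across v@12): 4 holes -> [(0, 9), (0, 10), (0, 13), (0, 14)]
Unfold 3 (reflect across v@8): 8 holes -> [(0, 1), (0, 2), (0, 5), (0, 6), (0, 9), (0, 10), (0, 13), (0, 14)]
Unfold 4 (reflect across h@1): 16 holes -> [(0, 1), (0, 2), (0, 5), (0, 6), (0, 9), (0, 10), (0, 13), (0, 14), (1, 1), (1, 2), (1, 5), (1, 6), (1, 9), (1, 10), (1, 13), (1, 14)]
Unfold 5 (reflect across h@2): 32 holes -> [(0, 1), (0, 2), (0, 5), (0, 6), (0, 9), (0, 10), (0, 13), (0, 14), (1, 1), (1, 2), (1, 5), (1, 6), (1, 9), (1, 10), (1, 13), (1, 14), (2, 1), (2, 2), (2, 5), (2, 6), (2, 9), (2, 10), (2, 13), (2, 14), (3, 1), (3, 2), (3, 5), (3, 6), (3, 9), (3, 10), (3, 13), (3, 14)]
Holes: [(0, 1), (0, 2), (0, 5), (0, 6), (0, 9), (0, 10), (0, 13), (0, 14), (1, 1), (1, 2), (1, 5), (1, 6), (1, 9), (1, 10), (1, 13), (1, 14), (2, 1), (2, 2), (2, 5), (2, 6), (2, 9), (2, 10), (2, 13), (2, 14), (3, 1), (3, 2), (3, 5), (3, 6), (3, 9), (3, 10), (3, 13), (3, 14)]

Answer: no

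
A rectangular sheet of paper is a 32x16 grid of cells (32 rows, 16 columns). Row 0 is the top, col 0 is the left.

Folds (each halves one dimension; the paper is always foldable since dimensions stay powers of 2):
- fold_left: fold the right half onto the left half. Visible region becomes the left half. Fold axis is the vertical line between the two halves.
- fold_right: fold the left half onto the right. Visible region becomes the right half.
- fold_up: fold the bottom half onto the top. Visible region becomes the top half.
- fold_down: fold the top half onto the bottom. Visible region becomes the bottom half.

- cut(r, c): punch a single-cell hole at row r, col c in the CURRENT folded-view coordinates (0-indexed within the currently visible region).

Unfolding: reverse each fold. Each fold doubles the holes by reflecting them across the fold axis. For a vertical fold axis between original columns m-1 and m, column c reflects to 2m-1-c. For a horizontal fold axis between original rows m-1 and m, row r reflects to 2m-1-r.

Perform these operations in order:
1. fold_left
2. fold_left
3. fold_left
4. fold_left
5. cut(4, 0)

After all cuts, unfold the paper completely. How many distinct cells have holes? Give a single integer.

Answer: 16

Derivation:
Op 1 fold_left: fold axis v@8; visible region now rows[0,32) x cols[0,8) = 32x8
Op 2 fold_left: fold axis v@4; visible region now rows[0,32) x cols[0,4) = 32x4
Op 3 fold_left: fold axis v@2; visible region now rows[0,32) x cols[0,2) = 32x2
Op 4 fold_left: fold axis v@1; visible region now rows[0,32) x cols[0,1) = 32x1
Op 5 cut(4, 0): punch at orig (4,0); cuts so far [(4, 0)]; region rows[0,32) x cols[0,1) = 32x1
Unfold 1 (reflect across v@1): 2 holes -> [(4, 0), (4, 1)]
Unfold 2 (reflect across v@2): 4 holes -> [(4, 0), (4, 1), (4, 2), (4, 3)]
Unfold 3 (reflect across v@4): 8 holes -> [(4, 0), (4, 1), (4, 2), (4, 3), (4, 4), (4, 5), (4, 6), (4, 7)]
Unfold 4 (reflect across v@8): 16 holes -> [(4, 0), (4, 1), (4, 2), (4, 3), (4, 4), (4, 5), (4, 6), (4, 7), (4, 8), (4, 9), (4, 10), (4, 11), (4, 12), (4, 13), (4, 14), (4, 15)]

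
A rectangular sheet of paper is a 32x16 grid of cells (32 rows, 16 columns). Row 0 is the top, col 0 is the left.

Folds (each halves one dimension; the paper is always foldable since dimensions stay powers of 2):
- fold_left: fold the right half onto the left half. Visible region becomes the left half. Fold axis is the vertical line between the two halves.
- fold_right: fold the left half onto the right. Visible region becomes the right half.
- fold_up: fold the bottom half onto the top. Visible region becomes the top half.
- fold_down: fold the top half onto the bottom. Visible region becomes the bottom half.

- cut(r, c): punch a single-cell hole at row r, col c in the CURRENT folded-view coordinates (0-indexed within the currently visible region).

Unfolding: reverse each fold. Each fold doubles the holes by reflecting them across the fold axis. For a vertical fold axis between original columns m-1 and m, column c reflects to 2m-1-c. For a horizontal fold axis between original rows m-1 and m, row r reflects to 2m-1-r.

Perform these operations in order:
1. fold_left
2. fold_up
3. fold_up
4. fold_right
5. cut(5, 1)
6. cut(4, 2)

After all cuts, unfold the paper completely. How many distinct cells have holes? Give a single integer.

Op 1 fold_left: fold axis v@8; visible region now rows[0,32) x cols[0,8) = 32x8
Op 2 fold_up: fold axis h@16; visible region now rows[0,16) x cols[0,8) = 16x8
Op 3 fold_up: fold axis h@8; visible region now rows[0,8) x cols[0,8) = 8x8
Op 4 fold_right: fold axis v@4; visible region now rows[0,8) x cols[4,8) = 8x4
Op 5 cut(5, 1): punch at orig (5,5); cuts so far [(5, 5)]; region rows[0,8) x cols[4,8) = 8x4
Op 6 cut(4, 2): punch at orig (4,6); cuts so far [(4, 6), (5, 5)]; region rows[0,8) x cols[4,8) = 8x4
Unfold 1 (reflect across v@4): 4 holes -> [(4, 1), (4, 6), (5, 2), (5, 5)]
Unfold 2 (reflect across h@8): 8 holes -> [(4, 1), (4, 6), (5, 2), (5, 5), (10, 2), (10, 5), (11, 1), (11, 6)]
Unfold 3 (reflect across h@16): 16 holes -> [(4, 1), (4, 6), (5, 2), (5, 5), (10, 2), (10, 5), (11, 1), (11, 6), (20, 1), (20, 6), (21, 2), (21, 5), (26, 2), (26, 5), (27, 1), (27, 6)]
Unfold 4 (reflect across v@8): 32 holes -> [(4, 1), (4, 6), (4, 9), (4, 14), (5, 2), (5, 5), (5, 10), (5, 13), (10, 2), (10, 5), (10, 10), (10, 13), (11, 1), (11, 6), (11, 9), (11, 14), (20, 1), (20, 6), (20, 9), (20, 14), (21, 2), (21, 5), (21, 10), (21, 13), (26, 2), (26, 5), (26, 10), (26, 13), (27, 1), (27, 6), (27, 9), (27, 14)]

Answer: 32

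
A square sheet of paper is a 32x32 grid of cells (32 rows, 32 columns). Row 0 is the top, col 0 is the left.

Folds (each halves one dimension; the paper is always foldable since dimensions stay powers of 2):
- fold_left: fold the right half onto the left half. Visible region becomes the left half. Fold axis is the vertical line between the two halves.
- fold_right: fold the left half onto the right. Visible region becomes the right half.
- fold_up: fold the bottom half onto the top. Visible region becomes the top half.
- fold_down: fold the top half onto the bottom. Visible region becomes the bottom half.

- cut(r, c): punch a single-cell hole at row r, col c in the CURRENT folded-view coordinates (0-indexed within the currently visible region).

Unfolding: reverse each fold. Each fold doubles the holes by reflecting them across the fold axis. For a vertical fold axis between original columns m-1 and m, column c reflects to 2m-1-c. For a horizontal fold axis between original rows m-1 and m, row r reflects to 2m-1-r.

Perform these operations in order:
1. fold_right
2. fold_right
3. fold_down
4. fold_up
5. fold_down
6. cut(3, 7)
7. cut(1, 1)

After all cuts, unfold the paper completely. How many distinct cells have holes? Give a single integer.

Op 1 fold_right: fold axis v@16; visible region now rows[0,32) x cols[16,32) = 32x16
Op 2 fold_right: fold axis v@24; visible region now rows[0,32) x cols[24,32) = 32x8
Op 3 fold_down: fold axis h@16; visible region now rows[16,32) x cols[24,32) = 16x8
Op 4 fold_up: fold axis h@24; visible region now rows[16,24) x cols[24,32) = 8x8
Op 5 fold_down: fold axis h@20; visible region now rows[20,24) x cols[24,32) = 4x8
Op 6 cut(3, 7): punch at orig (23,31); cuts so far [(23, 31)]; region rows[20,24) x cols[24,32) = 4x8
Op 7 cut(1, 1): punch at orig (21,25); cuts so far [(21, 25), (23, 31)]; region rows[20,24) x cols[24,32) = 4x8
Unfold 1 (reflect across h@20): 4 holes -> [(16, 31), (18, 25), (21, 25), (23, 31)]
Unfold 2 (reflect across h@24): 8 holes -> [(16, 31), (18, 25), (21, 25), (23, 31), (24, 31), (26, 25), (29, 25), (31, 31)]
Unfold 3 (reflect across h@16): 16 holes -> [(0, 31), (2, 25), (5, 25), (7, 31), (8, 31), (10, 25), (13, 25), (15, 31), (16, 31), (18, 25), (21, 25), (23, 31), (24, 31), (26, 25), (29, 25), (31, 31)]
Unfold 4 (reflect across v@24): 32 holes -> [(0, 16), (0, 31), (2, 22), (2, 25), (5, 22), (5, 25), (7, 16), (7, 31), (8, 16), (8, 31), (10, 22), (10, 25), (13, 22), (13, 25), (15, 16), (15, 31), (16, 16), (16, 31), (18, 22), (18, 25), (21, 22), (21, 25), (23, 16), (23, 31), (24, 16), (24, 31), (26, 22), (26, 25), (29, 22), (29, 25), (31, 16), (31, 31)]
Unfold 5 (reflect across v@16): 64 holes -> [(0, 0), (0, 15), (0, 16), (0, 31), (2, 6), (2, 9), (2, 22), (2, 25), (5, 6), (5, 9), (5, 22), (5, 25), (7, 0), (7, 15), (7, 16), (7, 31), (8, 0), (8, 15), (8, 16), (8, 31), (10, 6), (10, 9), (10, 22), (10, 25), (13, 6), (13, 9), (13, 22), (13, 25), (15, 0), (15, 15), (15, 16), (15, 31), (16, 0), (16, 15), (16, 16), (16, 31), (18, 6), (18, 9), (18, 22), (18, 25), (21, 6), (21, 9), (21, 22), (21, 25), (23, 0), (23, 15), (23, 16), (23, 31), (24, 0), (24, 15), (24, 16), (24, 31), (26, 6), (26, 9), (26, 22), (26, 25), (29, 6), (29, 9), (29, 22), (29, 25), (31, 0), (31, 15), (31, 16), (31, 31)]

Answer: 64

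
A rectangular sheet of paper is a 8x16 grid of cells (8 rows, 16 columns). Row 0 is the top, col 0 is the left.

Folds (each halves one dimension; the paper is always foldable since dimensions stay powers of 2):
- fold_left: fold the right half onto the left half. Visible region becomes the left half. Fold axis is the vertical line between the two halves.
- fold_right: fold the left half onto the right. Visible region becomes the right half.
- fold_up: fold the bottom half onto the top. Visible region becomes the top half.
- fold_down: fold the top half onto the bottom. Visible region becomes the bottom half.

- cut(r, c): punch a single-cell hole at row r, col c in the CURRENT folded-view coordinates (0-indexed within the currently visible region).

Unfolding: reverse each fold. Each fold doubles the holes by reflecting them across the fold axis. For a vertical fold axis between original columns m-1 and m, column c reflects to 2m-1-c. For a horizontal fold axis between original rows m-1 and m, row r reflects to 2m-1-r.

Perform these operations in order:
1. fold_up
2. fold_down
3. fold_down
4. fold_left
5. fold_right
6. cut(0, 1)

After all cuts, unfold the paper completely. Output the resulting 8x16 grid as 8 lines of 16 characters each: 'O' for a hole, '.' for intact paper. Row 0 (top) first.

Op 1 fold_up: fold axis h@4; visible region now rows[0,4) x cols[0,16) = 4x16
Op 2 fold_down: fold axis h@2; visible region now rows[2,4) x cols[0,16) = 2x16
Op 3 fold_down: fold axis h@3; visible region now rows[3,4) x cols[0,16) = 1x16
Op 4 fold_left: fold axis v@8; visible region now rows[3,4) x cols[0,8) = 1x8
Op 5 fold_right: fold axis v@4; visible region now rows[3,4) x cols[4,8) = 1x4
Op 6 cut(0, 1): punch at orig (3,5); cuts so far [(3, 5)]; region rows[3,4) x cols[4,8) = 1x4
Unfold 1 (reflect across v@4): 2 holes -> [(3, 2), (3, 5)]
Unfold 2 (reflect across v@8): 4 holes -> [(3, 2), (3, 5), (3, 10), (3, 13)]
Unfold 3 (reflect across h@3): 8 holes -> [(2, 2), (2, 5), (2, 10), (2, 13), (3, 2), (3, 5), (3, 10), (3, 13)]
Unfold 4 (reflect across h@2): 16 holes -> [(0, 2), (0, 5), (0, 10), (0, 13), (1, 2), (1, 5), (1, 10), (1, 13), (2, 2), (2, 5), (2, 10), (2, 13), (3, 2), (3, 5), (3, 10), (3, 13)]
Unfold 5 (reflect across h@4): 32 holes -> [(0, 2), (0, 5), (0, 10), (0, 13), (1, 2), (1, 5), (1, 10), (1, 13), (2, 2), (2, 5), (2, 10), (2, 13), (3, 2), (3, 5), (3, 10), (3, 13), (4, 2), (4, 5), (4, 10), (4, 13), (5, 2), (5, 5), (5, 10), (5, 13), (6, 2), (6, 5), (6, 10), (6, 13), (7, 2), (7, 5), (7, 10), (7, 13)]

Answer: ..O..O....O..O..
..O..O....O..O..
..O..O....O..O..
..O..O....O..O..
..O..O....O..O..
..O..O....O..O..
..O..O....O..O..
..O..O....O..O..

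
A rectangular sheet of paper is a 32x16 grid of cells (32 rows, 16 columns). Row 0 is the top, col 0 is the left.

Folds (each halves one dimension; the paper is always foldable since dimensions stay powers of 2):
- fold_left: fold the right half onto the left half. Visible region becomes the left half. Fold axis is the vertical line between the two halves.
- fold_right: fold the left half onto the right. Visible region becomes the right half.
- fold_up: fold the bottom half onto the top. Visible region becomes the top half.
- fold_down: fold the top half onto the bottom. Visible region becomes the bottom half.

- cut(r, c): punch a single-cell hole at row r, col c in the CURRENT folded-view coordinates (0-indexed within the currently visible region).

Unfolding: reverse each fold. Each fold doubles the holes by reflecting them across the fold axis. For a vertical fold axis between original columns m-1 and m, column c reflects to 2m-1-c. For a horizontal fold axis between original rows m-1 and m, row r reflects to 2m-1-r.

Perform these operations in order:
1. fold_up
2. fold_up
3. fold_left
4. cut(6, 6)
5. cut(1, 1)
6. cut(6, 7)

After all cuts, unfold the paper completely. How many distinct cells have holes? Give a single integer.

Op 1 fold_up: fold axis h@16; visible region now rows[0,16) x cols[0,16) = 16x16
Op 2 fold_up: fold axis h@8; visible region now rows[0,8) x cols[0,16) = 8x16
Op 3 fold_left: fold axis v@8; visible region now rows[0,8) x cols[0,8) = 8x8
Op 4 cut(6, 6): punch at orig (6,6); cuts so far [(6, 6)]; region rows[0,8) x cols[0,8) = 8x8
Op 5 cut(1, 1): punch at orig (1,1); cuts so far [(1, 1), (6, 6)]; region rows[0,8) x cols[0,8) = 8x8
Op 6 cut(6, 7): punch at orig (6,7); cuts so far [(1, 1), (6, 6), (6, 7)]; region rows[0,8) x cols[0,8) = 8x8
Unfold 1 (reflect across v@8): 6 holes -> [(1, 1), (1, 14), (6, 6), (6, 7), (6, 8), (6, 9)]
Unfold 2 (reflect across h@8): 12 holes -> [(1, 1), (1, 14), (6, 6), (6, 7), (6, 8), (6, 9), (9, 6), (9, 7), (9, 8), (9, 9), (14, 1), (14, 14)]
Unfold 3 (reflect across h@16): 24 holes -> [(1, 1), (1, 14), (6, 6), (6, 7), (6, 8), (6, 9), (9, 6), (9, 7), (9, 8), (9, 9), (14, 1), (14, 14), (17, 1), (17, 14), (22, 6), (22, 7), (22, 8), (22, 9), (25, 6), (25, 7), (25, 8), (25, 9), (30, 1), (30, 14)]

Answer: 24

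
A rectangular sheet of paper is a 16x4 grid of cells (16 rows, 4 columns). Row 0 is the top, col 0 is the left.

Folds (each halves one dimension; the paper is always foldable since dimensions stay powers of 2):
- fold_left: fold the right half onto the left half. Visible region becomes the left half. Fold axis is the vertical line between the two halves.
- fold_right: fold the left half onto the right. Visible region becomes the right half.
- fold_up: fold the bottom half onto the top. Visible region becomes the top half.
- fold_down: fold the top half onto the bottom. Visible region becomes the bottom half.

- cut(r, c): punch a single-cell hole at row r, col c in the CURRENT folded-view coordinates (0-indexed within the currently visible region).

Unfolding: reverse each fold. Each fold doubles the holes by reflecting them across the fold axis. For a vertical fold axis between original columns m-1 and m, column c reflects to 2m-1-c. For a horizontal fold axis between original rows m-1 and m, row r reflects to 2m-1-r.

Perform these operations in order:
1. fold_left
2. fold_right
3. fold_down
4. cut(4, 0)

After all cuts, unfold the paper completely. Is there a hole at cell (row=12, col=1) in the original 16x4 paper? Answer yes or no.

Answer: yes

Derivation:
Op 1 fold_left: fold axis v@2; visible region now rows[0,16) x cols[0,2) = 16x2
Op 2 fold_right: fold axis v@1; visible region now rows[0,16) x cols[1,2) = 16x1
Op 3 fold_down: fold axis h@8; visible region now rows[8,16) x cols[1,2) = 8x1
Op 4 cut(4, 0): punch at orig (12,1); cuts so far [(12, 1)]; region rows[8,16) x cols[1,2) = 8x1
Unfold 1 (reflect across h@8): 2 holes -> [(3, 1), (12, 1)]
Unfold 2 (reflect across v@1): 4 holes -> [(3, 0), (3, 1), (12, 0), (12, 1)]
Unfold 3 (reflect across v@2): 8 holes -> [(3, 0), (3, 1), (3, 2), (3, 3), (12, 0), (12, 1), (12, 2), (12, 3)]
Holes: [(3, 0), (3, 1), (3, 2), (3, 3), (12, 0), (12, 1), (12, 2), (12, 3)]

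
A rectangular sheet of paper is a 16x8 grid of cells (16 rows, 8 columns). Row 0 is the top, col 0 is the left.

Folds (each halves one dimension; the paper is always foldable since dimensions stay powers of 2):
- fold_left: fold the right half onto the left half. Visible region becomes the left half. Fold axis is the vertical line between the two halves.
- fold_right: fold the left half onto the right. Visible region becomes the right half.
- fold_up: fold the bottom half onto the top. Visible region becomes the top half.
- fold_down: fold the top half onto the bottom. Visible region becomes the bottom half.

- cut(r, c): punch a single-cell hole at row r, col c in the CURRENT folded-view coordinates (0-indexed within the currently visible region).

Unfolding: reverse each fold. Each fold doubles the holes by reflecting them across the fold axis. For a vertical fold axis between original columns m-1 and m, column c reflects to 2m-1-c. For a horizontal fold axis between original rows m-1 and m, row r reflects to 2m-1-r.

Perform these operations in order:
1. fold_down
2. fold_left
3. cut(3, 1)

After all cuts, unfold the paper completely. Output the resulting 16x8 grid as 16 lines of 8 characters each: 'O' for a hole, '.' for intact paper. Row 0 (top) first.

Answer: ........
........
........
........
.O....O.
........
........
........
........
........
........
.O....O.
........
........
........
........

Derivation:
Op 1 fold_down: fold axis h@8; visible region now rows[8,16) x cols[0,8) = 8x8
Op 2 fold_left: fold axis v@4; visible region now rows[8,16) x cols[0,4) = 8x4
Op 3 cut(3, 1): punch at orig (11,1); cuts so far [(11, 1)]; region rows[8,16) x cols[0,4) = 8x4
Unfold 1 (reflect across v@4): 2 holes -> [(11, 1), (11, 6)]
Unfold 2 (reflect across h@8): 4 holes -> [(4, 1), (4, 6), (11, 1), (11, 6)]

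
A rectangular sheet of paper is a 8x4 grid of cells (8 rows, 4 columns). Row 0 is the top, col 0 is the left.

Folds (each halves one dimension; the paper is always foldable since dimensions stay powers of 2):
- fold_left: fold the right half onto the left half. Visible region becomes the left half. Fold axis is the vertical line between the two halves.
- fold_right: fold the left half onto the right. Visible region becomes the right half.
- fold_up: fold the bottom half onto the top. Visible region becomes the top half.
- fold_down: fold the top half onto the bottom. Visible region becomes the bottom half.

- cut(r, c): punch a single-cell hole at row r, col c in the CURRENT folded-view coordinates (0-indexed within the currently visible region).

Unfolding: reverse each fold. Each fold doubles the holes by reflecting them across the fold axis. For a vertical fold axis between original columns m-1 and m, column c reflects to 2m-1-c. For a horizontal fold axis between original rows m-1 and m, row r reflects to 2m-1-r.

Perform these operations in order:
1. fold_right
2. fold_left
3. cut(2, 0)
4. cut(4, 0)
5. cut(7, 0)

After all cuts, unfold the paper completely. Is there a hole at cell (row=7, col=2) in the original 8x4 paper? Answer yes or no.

Answer: yes

Derivation:
Op 1 fold_right: fold axis v@2; visible region now rows[0,8) x cols[2,4) = 8x2
Op 2 fold_left: fold axis v@3; visible region now rows[0,8) x cols[2,3) = 8x1
Op 3 cut(2, 0): punch at orig (2,2); cuts so far [(2, 2)]; region rows[0,8) x cols[2,3) = 8x1
Op 4 cut(4, 0): punch at orig (4,2); cuts so far [(2, 2), (4, 2)]; region rows[0,8) x cols[2,3) = 8x1
Op 5 cut(7, 0): punch at orig (7,2); cuts so far [(2, 2), (4, 2), (7, 2)]; region rows[0,8) x cols[2,3) = 8x1
Unfold 1 (reflect across v@3): 6 holes -> [(2, 2), (2, 3), (4, 2), (4, 3), (7, 2), (7, 3)]
Unfold 2 (reflect across v@2): 12 holes -> [(2, 0), (2, 1), (2, 2), (2, 3), (4, 0), (4, 1), (4, 2), (4, 3), (7, 0), (7, 1), (7, 2), (7, 3)]
Holes: [(2, 0), (2, 1), (2, 2), (2, 3), (4, 0), (4, 1), (4, 2), (4, 3), (7, 0), (7, 1), (7, 2), (7, 3)]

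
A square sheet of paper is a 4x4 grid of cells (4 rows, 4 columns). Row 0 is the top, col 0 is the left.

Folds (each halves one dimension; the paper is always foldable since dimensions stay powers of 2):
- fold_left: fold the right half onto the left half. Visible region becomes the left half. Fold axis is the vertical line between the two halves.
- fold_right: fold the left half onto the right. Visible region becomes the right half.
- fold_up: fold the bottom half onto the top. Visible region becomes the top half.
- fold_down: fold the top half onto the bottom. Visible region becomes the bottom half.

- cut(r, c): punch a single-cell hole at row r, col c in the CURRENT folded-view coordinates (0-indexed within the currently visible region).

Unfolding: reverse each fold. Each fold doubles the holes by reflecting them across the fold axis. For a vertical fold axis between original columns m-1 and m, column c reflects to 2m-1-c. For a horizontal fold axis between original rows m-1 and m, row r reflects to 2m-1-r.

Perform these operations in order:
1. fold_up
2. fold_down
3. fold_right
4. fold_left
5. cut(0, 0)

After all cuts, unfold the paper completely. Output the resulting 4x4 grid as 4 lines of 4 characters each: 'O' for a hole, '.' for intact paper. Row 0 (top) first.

Op 1 fold_up: fold axis h@2; visible region now rows[0,2) x cols[0,4) = 2x4
Op 2 fold_down: fold axis h@1; visible region now rows[1,2) x cols[0,4) = 1x4
Op 3 fold_right: fold axis v@2; visible region now rows[1,2) x cols[2,4) = 1x2
Op 4 fold_left: fold axis v@3; visible region now rows[1,2) x cols[2,3) = 1x1
Op 5 cut(0, 0): punch at orig (1,2); cuts so far [(1, 2)]; region rows[1,2) x cols[2,3) = 1x1
Unfold 1 (reflect across v@3): 2 holes -> [(1, 2), (1, 3)]
Unfold 2 (reflect across v@2): 4 holes -> [(1, 0), (1, 1), (1, 2), (1, 3)]
Unfold 3 (reflect across h@1): 8 holes -> [(0, 0), (0, 1), (0, 2), (0, 3), (1, 0), (1, 1), (1, 2), (1, 3)]
Unfold 4 (reflect across h@2): 16 holes -> [(0, 0), (0, 1), (0, 2), (0, 3), (1, 0), (1, 1), (1, 2), (1, 3), (2, 0), (2, 1), (2, 2), (2, 3), (3, 0), (3, 1), (3, 2), (3, 3)]

Answer: OOOO
OOOO
OOOO
OOOO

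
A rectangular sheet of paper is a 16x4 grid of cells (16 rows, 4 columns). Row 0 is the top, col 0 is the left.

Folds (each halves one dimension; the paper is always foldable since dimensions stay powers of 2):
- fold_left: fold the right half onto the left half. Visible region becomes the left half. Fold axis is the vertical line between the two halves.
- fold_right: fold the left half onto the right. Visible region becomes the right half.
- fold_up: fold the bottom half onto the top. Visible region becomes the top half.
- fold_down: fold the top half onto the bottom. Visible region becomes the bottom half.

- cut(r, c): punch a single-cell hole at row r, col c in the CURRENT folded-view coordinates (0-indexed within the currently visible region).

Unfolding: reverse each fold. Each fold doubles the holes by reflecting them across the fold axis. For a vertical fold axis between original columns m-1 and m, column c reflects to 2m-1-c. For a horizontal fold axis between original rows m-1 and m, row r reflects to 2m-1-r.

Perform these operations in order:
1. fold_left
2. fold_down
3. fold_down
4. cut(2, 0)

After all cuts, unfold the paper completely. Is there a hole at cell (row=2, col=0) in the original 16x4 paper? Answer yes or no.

Op 1 fold_left: fold axis v@2; visible region now rows[0,16) x cols[0,2) = 16x2
Op 2 fold_down: fold axis h@8; visible region now rows[8,16) x cols[0,2) = 8x2
Op 3 fold_down: fold axis h@12; visible region now rows[12,16) x cols[0,2) = 4x2
Op 4 cut(2, 0): punch at orig (14,0); cuts so far [(14, 0)]; region rows[12,16) x cols[0,2) = 4x2
Unfold 1 (reflect across h@12): 2 holes -> [(9, 0), (14, 0)]
Unfold 2 (reflect across h@8): 4 holes -> [(1, 0), (6, 0), (9, 0), (14, 0)]
Unfold 3 (reflect across v@2): 8 holes -> [(1, 0), (1, 3), (6, 0), (6, 3), (9, 0), (9, 3), (14, 0), (14, 3)]
Holes: [(1, 0), (1, 3), (6, 0), (6, 3), (9, 0), (9, 3), (14, 0), (14, 3)]

Answer: no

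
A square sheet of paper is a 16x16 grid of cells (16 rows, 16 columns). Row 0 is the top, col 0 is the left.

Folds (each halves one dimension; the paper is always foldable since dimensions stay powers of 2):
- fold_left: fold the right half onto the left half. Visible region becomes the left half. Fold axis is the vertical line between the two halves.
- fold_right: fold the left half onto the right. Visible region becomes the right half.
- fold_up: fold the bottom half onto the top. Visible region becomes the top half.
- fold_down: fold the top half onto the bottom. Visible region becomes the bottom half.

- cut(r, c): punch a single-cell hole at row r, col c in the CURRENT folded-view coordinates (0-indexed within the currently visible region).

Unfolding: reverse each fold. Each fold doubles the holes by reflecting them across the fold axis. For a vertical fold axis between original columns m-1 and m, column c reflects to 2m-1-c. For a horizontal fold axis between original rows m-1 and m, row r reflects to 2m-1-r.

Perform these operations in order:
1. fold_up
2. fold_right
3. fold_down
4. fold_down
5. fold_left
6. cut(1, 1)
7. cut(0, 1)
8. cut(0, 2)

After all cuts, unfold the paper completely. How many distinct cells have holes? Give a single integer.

Op 1 fold_up: fold axis h@8; visible region now rows[0,8) x cols[0,16) = 8x16
Op 2 fold_right: fold axis v@8; visible region now rows[0,8) x cols[8,16) = 8x8
Op 3 fold_down: fold axis h@4; visible region now rows[4,8) x cols[8,16) = 4x8
Op 4 fold_down: fold axis h@6; visible region now rows[6,8) x cols[8,16) = 2x8
Op 5 fold_left: fold axis v@12; visible region now rows[6,8) x cols[8,12) = 2x4
Op 6 cut(1, 1): punch at orig (7,9); cuts so far [(7, 9)]; region rows[6,8) x cols[8,12) = 2x4
Op 7 cut(0, 1): punch at orig (6,9); cuts so far [(6, 9), (7, 9)]; region rows[6,8) x cols[8,12) = 2x4
Op 8 cut(0, 2): punch at orig (6,10); cuts so far [(6, 9), (6, 10), (7, 9)]; region rows[6,8) x cols[8,12) = 2x4
Unfold 1 (reflect across v@12): 6 holes -> [(6, 9), (6, 10), (6, 13), (6, 14), (7, 9), (7, 14)]
Unfold 2 (reflect across h@6): 12 holes -> [(4, 9), (4, 14), (5, 9), (5, 10), (5, 13), (5, 14), (6, 9), (6, 10), (6, 13), (6, 14), (7, 9), (7, 14)]
Unfold 3 (reflect across h@4): 24 holes -> [(0, 9), (0, 14), (1, 9), (1, 10), (1, 13), (1, 14), (2, 9), (2, 10), (2, 13), (2, 14), (3, 9), (3, 14), (4, 9), (4, 14), (5, 9), (5, 10), (5, 13), (5, 14), (6, 9), (6, 10), (6, 13), (6, 14), (7, 9), (7, 14)]
Unfold 4 (reflect across v@8): 48 holes -> [(0, 1), (0, 6), (0, 9), (0, 14), (1, 1), (1, 2), (1, 5), (1, 6), (1, 9), (1, 10), (1, 13), (1, 14), (2, 1), (2, 2), (2, 5), (2, 6), (2, 9), (2, 10), (2, 13), (2, 14), (3, 1), (3, 6), (3, 9), (3, 14), (4, 1), (4, 6), (4, 9), (4, 14), (5, 1), (5, 2), (5, 5), (5, 6), (5, 9), (5, 10), (5, 13), (5, 14), (6, 1), (6, 2), (6, 5), (6, 6), (6, 9), (6, 10), (6, 13), (6, 14), (7, 1), (7, 6), (7, 9), (7, 14)]
Unfold 5 (reflect across h@8): 96 holes -> [(0, 1), (0, 6), (0, 9), (0, 14), (1, 1), (1, 2), (1, 5), (1, 6), (1, 9), (1, 10), (1, 13), (1, 14), (2, 1), (2, 2), (2, 5), (2, 6), (2, 9), (2, 10), (2, 13), (2, 14), (3, 1), (3, 6), (3, 9), (3, 14), (4, 1), (4, 6), (4, 9), (4, 14), (5, 1), (5, 2), (5, 5), (5, 6), (5, 9), (5, 10), (5, 13), (5, 14), (6, 1), (6, 2), (6, 5), (6, 6), (6, 9), (6, 10), (6, 13), (6, 14), (7, 1), (7, 6), (7, 9), (7, 14), (8, 1), (8, 6), (8, 9), (8, 14), (9, 1), (9, 2), (9, 5), (9, 6), (9, 9), (9, 10), (9, 13), (9, 14), (10, 1), (10, 2), (10, 5), (10, 6), (10, 9), (10, 10), (10, 13), (10, 14), (11, 1), (11, 6), (11, 9), (11, 14), (12, 1), (12, 6), (12, 9), (12, 14), (13, 1), (13, 2), (13, 5), (13, 6), (13, 9), (13, 10), (13, 13), (13, 14), (14, 1), (14, 2), (14, 5), (14, 6), (14, 9), (14, 10), (14, 13), (14, 14), (15, 1), (15, 6), (15, 9), (15, 14)]

Answer: 96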